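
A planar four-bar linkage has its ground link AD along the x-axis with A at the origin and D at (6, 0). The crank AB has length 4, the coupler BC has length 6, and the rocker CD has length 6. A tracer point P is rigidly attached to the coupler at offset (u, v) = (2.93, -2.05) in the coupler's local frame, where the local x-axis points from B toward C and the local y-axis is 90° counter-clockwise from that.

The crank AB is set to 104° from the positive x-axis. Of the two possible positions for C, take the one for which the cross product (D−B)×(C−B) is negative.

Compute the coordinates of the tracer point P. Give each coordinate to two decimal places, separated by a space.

A=(0,0), D=(6.00,0)
B = A + 4.00·(cos104°, sin104°) = (-0.9677, 3.8812)
|BD| = 7.9757
circle(B,6.00) ∩ circle(D,6.00): a=3.9879, h=4.4830
  candidates: C₊=(4.6977,5.8570) cross=35.755; C₋=(0.3346,-1.9758) cross=-35.755
  mode - wants cross < 0 → take C=(0.3346,-1.9758) (cross=-35.755)
ex = (C−B)/|BC| = (0.2171,-0.9762); ey = (0.9762,0.2171)
P = B + 2.93·ex + -2.05·ey = (-2.3328,0.5761)

-2.33 0.58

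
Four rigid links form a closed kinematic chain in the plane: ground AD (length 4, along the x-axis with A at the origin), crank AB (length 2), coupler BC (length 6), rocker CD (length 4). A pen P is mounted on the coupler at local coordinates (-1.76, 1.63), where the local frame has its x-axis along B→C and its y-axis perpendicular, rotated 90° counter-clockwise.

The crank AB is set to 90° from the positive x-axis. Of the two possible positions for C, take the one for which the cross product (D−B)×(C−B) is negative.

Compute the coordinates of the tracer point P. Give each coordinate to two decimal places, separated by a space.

A=(0,0), D=(4.00,0)
B = A + 2.00·(cos90°, sin90°) = (0.0000, 2.0000)
|BD| = 4.4721
circle(B,6.00) ∩ circle(D,4.00): a=4.4721, h=4.0000
  candidates: C₊=(5.7889,3.5777) cross=17.889; C₋=(2.2111,-3.5777) cross=-17.889
  mode - wants cross < 0 → take C=(2.2111,-3.5777) (cross=-17.889)
ex = (C−B)/|BC| = (0.3685,-0.9296); ey = (0.9296,0.3685)
P = B + -1.76·ex + 1.63·ey = (0.8667,4.2368)

0.87 4.24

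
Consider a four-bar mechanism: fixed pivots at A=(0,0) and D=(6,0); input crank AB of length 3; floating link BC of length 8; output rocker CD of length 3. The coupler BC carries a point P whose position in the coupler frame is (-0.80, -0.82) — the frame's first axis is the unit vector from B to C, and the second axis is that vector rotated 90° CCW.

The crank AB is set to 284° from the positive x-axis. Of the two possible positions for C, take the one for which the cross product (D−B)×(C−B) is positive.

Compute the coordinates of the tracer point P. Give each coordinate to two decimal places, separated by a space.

A=(0,0), D=(6.00,0)
B = A + 3.00·(cos284°, sin284°) = (0.7258, -2.9109)
|BD| = 6.0242
circle(B,8.00) ∩ circle(D,3.00): a=7.5770, h=2.5668
  candidates: C₊=(6.1192,2.9976) cross=15.463; C₋=(8.5998,-1.4970) cross=-15.463
  mode + wants cross > 0 → take C=(6.1192,2.9976) (cross=15.463)
ex = (C−B)/|BC| = (0.6742,0.7386); ey = (-0.7386,0.6742)
P = B + -0.80·ex + -0.82·ey = (0.7920,-4.0546)

0.79 -4.05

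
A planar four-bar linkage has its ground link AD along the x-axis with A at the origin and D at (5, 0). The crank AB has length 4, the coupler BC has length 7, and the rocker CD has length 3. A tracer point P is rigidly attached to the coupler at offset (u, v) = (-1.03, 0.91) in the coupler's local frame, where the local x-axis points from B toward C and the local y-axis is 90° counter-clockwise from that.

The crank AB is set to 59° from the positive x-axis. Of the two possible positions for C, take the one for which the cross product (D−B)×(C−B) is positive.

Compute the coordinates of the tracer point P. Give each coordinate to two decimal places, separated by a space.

1.67 4.75

A=(0,0), D=(5.00,0)
B = A + 4.00·(cos59°, sin59°) = (2.0602, 3.4287)
|BD| = 4.5165
circle(B,7.00) ∩ circle(D,3.00): a=6.6865, h=2.0715
  candidates: C₊=(7.9851,-0.2990) cross=9.356; C₋=(4.8399,-2.9957) cross=-9.356
  mode + wants cross > 0 → take C=(7.9851,-0.2990) (cross=9.356)
ex = (C−B)/|BC| = (0.8464,-0.5325); ey = (0.5325,0.8464)
P = B + -1.03·ex + 0.91·ey = (1.6729,4.7474)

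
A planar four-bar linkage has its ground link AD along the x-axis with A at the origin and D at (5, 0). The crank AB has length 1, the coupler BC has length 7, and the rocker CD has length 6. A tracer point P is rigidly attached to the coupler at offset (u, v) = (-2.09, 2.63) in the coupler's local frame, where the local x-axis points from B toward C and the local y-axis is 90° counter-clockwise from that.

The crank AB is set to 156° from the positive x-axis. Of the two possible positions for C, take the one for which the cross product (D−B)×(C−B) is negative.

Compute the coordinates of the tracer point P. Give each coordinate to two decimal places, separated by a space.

0.24 3.56

A=(0,0), D=(5.00,0)
B = A + 1.00·(cos156°, sin156°) = (-0.9135, 0.4067)
|BD| = 5.9275
circle(B,7.00) ∩ circle(D,6.00): a=4.0603, h=5.7021
  candidates: C₊=(3.5285,5.8168) cross=33.799; C₋=(2.7460,-5.5605) cross=-33.799
  mode - wants cross < 0 → take C=(2.7460,-5.5605) (cross=-33.799)
ex = (C−B)/|BC| = (0.5228,-0.8525); ey = (0.8525,0.5228)
P = B + -2.09·ex + 2.63·ey = (0.2358,3.5633)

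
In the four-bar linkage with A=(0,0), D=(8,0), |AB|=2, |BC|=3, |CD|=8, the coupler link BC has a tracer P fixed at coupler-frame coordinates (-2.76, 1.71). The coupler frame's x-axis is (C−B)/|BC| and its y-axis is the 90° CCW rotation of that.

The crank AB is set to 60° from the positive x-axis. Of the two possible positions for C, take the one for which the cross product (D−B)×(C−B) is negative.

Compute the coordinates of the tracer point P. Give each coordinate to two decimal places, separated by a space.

3.47 3.83

A=(0,0), D=(8.00,0)
B = A + 2.00·(cos60°, sin60°) = (1.0000, 1.7321)
|BD| = 7.2111
circle(B,3.00) ∩ circle(D,8.00): a=-0.2080, h=2.9928
  candidates: C₊=(1.5169,4.6872) cross=21.581; C₋=(0.0792,-1.1232) cross=-21.581
  mode - wants cross < 0 → take C=(0.0792,-1.1232) (cross=-21.581)
ex = (C−B)/|BC| = (-0.3069,-0.9517); ey = (0.9517,-0.3069)
P = B + -2.76·ex + 1.71·ey = (3.4746,3.8340)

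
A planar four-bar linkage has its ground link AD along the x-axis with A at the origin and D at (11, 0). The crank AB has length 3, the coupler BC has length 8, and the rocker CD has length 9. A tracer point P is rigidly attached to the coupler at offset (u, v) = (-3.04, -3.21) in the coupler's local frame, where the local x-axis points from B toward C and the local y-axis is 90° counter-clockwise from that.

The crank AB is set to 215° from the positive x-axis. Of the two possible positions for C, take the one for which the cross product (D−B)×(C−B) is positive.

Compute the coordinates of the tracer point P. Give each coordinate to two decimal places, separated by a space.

-2.19 -6.13

A=(0,0), D=(11.00,0)
B = A + 3.00·(cos215°, sin215°) = (-2.4575, -1.7207)
|BD| = 13.5670
circle(B,8.00) ∩ circle(D,9.00): a=6.1570, h=5.1080
  candidates: C₊=(3.0020,4.1269) cross=69.300; C₋=(4.2977,-6.0066) cross=-69.300
  mode + wants cross > 0 → take C=(3.0020,4.1269) (cross=69.300)
ex = (C−B)/|BC| = (0.6824,0.7310); ey = (-0.7310,0.6824)
P = B + -3.04·ex + -3.21·ey = (-2.1857,-6.1334)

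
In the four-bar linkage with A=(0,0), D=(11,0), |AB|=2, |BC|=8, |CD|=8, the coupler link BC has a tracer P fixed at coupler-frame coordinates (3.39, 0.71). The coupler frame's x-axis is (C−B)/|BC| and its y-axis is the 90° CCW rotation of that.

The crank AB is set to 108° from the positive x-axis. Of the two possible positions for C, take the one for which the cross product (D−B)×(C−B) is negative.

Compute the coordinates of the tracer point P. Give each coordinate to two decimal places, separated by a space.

2.03 -0.33

A=(0,0), D=(11.00,0)
B = A + 2.00·(cos108°, sin108°) = (-0.6180, 1.9021)
|BD| = 11.7727
circle(B,8.00) ∩ circle(D,8.00): a=5.8864, h=5.4176
  candidates: C₊=(6.0663,6.2975) cross=63.780; C₋=(4.3157,-4.3954) cross=-63.780
  mode - wants cross < 0 → take C=(4.3157,-4.3954) (cross=-63.780)
ex = (C−B)/|BC| = (0.6167,-0.7872); ey = (0.7872,0.6167)
P = B + 3.39·ex + 0.71·ey = (2.0315,-0.3286)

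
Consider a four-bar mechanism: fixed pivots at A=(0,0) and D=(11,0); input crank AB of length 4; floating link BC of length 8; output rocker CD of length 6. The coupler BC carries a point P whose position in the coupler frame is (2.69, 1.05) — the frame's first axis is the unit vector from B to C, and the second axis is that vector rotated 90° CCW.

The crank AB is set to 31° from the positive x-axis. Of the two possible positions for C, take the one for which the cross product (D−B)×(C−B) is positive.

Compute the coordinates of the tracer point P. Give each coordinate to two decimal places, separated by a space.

A=(0,0), D=(11.00,0)
B = A + 4.00·(cos31°, sin31°) = (3.4287, 2.0602)
|BD| = 7.8466
circle(B,8.00) ∩ circle(D,6.00): a=5.7075, h=5.6057
  candidates: C₊=(10.4078,5.9707) cross=43.986; C₋=(7.4641,-4.8474) cross=-43.986
  mode + wants cross > 0 → take C=(10.4078,5.9707) (cross=43.986)
ex = (C−B)/|BC| = (0.8724,0.4888); ey = (-0.4888,0.8724)
P = B + 2.69·ex + 1.05·ey = (5.2621,4.2911)

5.26 4.29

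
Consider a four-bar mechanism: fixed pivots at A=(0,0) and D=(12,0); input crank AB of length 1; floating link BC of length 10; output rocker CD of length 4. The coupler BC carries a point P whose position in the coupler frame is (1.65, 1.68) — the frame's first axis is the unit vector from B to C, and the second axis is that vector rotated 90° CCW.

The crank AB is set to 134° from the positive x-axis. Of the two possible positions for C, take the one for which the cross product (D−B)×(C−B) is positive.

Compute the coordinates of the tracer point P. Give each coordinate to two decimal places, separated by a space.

A=(0,0), D=(12.00,0)
B = A + 1.00·(cos134°, sin134°) = (-0.6947, 0.7193)
|BD| = 12.7150
circle(B,10.00) ∩ circle(D,4.00): a=9.6607, h=2.5828
  candidates: C₊=(9.0967,2.7515) cross=32.841; C₋=(8.8044,-2.4059) cross=-32.841
  mode + wants cross > 0 → take C=(9.0967,2.7515) (cross=32.841)
ex = (C−B)/|BC| = (0.9791,0.2032); ey = (-0.2032,0.9791)
P = B + 1.65·ex + 1.68·ey = (0.5795,2.6996)

0.58 2.70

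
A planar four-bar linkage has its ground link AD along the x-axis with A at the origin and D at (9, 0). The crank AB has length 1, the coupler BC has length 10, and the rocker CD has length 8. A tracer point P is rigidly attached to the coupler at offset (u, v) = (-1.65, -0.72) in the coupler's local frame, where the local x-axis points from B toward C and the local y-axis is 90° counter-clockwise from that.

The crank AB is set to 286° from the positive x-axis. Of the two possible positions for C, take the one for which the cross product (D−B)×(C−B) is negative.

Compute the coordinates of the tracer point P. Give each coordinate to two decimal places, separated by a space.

A=(0,0), D=(9.00,0)
B = A + 1.00·(cos286°, sin286°) = (0.2756, -0.9613)
|BD| = 8.7772
circle(B,10.00) ∩ circle(D,8.00): a=6.4394, h=7.6508
  candidates: C₊=(5.8384,7.3487) cross=67.152; C₋=(7.5142,-7.8608) cross=-67.152
  mode - wants cross < 0 → take C=(7.5142,-7.8608) (cross=-67.152)
ex = (C−B)/|BC| = (0.7239,-0.6900); ey = (0.6900,0.7239)
P = B + -1.65·ex + -0.72·ey = (-1.4155,-0.3440)

-1.42 -0.34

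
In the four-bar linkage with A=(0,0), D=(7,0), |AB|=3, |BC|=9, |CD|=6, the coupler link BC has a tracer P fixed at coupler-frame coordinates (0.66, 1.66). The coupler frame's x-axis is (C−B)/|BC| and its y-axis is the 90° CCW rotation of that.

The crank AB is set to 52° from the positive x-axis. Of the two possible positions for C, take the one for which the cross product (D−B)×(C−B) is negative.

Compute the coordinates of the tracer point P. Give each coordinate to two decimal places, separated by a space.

A=(0,0), D=(7.00,0)
B = A + 3.00·(cos52°, sin52°) = (1.8470, 2.3640)
|BD| = 5.6694
circle(B,9.00) ∩ circle(D,6.00): a=6.8034, h=5.8919
  candidates: C₊=(10.4875,4.8824) cross=33.403; C₋=(5.5739,-5.8281) cross=-33.403
  mode - wants cross < 0 → take C=(5.5739,-5.8281) (cross=-33.403)
ex = (C−B)/|BC| = (0.4141,-0.9102); ey = (0.9102,0.4141)
P = B + 0.66·ex + 1.66·ey = (3.6313,2.4507)

3.63 2.45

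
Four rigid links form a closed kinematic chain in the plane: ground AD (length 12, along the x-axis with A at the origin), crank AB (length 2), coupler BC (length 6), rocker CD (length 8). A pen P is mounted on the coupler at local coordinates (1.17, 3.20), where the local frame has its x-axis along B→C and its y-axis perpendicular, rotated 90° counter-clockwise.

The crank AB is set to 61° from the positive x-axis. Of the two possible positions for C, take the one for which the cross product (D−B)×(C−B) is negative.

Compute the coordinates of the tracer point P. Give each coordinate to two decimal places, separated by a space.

A=(0,0), D=(12.00,0)
B = A + 2.00·(cos61°, sin61°) = (0.9696, 1.7492)
|BD| = 11.1682
circle(B,6.00) ∩ circle(D,8.00): a=4.3306, h=4.1529
  candidates: C₊=(5.8972,5.1726) cross=46.380; C₋=(4.5963,-3.0307) cross=-46.380
  mode - wants cross < 0 → take C=(4.5963,-3.0307) (cross=-46.380)
ex = (C−B)/|BC| = (0.6044,-0.7966); ey = (0.7966,0.6044)
P = B + 1.17·ex + 3.20·ey = (4.2261,2.7514)

4.23 2.75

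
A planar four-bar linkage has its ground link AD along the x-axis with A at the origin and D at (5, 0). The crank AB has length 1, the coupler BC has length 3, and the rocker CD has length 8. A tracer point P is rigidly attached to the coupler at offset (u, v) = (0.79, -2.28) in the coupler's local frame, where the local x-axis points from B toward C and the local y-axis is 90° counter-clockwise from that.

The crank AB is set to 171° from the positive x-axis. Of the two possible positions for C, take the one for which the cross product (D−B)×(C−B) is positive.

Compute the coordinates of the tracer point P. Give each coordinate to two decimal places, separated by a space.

A=(0,0), D=(5.00,0)
B = A + 1.00·(cos171°, sin171°) = (-0.9877, 0.1564)
|BD| = 5.9897
circle(B,3.00) ∩ circle(D,8.00): a=-1.5963, h=2.5400
  candidates: C₊=(-2.5171,2.7373) cross=15.214; C₋=(-2.6498,-2.3410) cross=-15.214
  mode + wants cross > 0 → take C=(-2.5171,2.7373) (cross=15.214)
ex = (C−B)/|BC| = (-0.5098,0.8603); ey = (-0.8603,-0.5098)
P = B + 0.79·ex + -2.28·ey = (0.5710,1.9984)

0.57 2.00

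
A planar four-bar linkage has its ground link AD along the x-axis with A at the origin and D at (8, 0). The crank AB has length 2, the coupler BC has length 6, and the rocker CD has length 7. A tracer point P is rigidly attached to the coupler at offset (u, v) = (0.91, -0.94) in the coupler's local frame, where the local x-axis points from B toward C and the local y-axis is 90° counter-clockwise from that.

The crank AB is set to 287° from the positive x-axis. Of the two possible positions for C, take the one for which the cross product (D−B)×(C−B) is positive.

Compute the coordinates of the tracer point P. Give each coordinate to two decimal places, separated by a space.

1.73 -1.28

A=(0,0), D=(8.00,0)
B = A + 2.00·(cos287°, sin287°) = (0.5847, -1.9126)
|BD| = 7.6579
circle(B,6.00) ∩ circle(D,7.00): a=2.9802, h=5.2075
  candidates: C₊=(2.1699,3.8742) cross=39.879; C₋=(4.7711,-6.2108) cross=-39.879
  mode + wants cross > 0 → take C=(2.1699,3.8742) (cross=39.879)
ex = (C−B)/|BC| = (0.2642,0.9645); ey = (-0.9645,0.2642)
P = B + 0.91·ex + -0.94·ey = (1.7318,-1.2833)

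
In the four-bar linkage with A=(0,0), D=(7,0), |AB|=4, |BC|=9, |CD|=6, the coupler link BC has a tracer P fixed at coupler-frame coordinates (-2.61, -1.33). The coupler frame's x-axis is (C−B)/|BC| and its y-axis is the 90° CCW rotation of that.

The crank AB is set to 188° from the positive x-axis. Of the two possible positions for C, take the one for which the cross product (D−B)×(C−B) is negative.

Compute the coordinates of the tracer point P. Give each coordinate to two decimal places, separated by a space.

A=(0,0), D=(7.00,0)
B = A + 4.00·(cos188°, sin188°) = (-3.9611, -0.5567)
|BD| = 10.9752
circle(B,9.00) ∩ circle(D,6.00): a=7.5377, h=4.9177
  candidates: C₊=(3.3175,4.7370) cross=53.972; C₋=(3.8163,-5.0857) cross=-53.972
  mode - wants cross < 0 → take C=(3.8163,-5.0857) (cross=-53.972)
ex = (C−B)/|BC| = (0.8642,-0.5032); ey = (0.5032,0.8642)
P = B + -2.61·ex + -1.33·ey = (-6.8858,-0.3926)

-6.89 -0.39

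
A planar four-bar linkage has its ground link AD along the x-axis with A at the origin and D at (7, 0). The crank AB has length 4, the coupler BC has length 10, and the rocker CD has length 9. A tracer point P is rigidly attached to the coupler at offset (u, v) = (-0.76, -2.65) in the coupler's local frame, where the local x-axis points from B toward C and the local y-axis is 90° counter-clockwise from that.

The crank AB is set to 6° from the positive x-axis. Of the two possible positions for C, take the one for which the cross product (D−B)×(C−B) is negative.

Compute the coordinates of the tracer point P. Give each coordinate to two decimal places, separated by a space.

1.23 0.24

A=(0,0), D=(7.00,0)
B = A + 4.00·(cos6°, sin6°) = (3.9781, 0.4181)
|BD| = 3.0507
circle(B,10.00) ∩ circle(D,9.00): a=4.6394, h=8.8587
  candidates: C₊=(9.7878,8.5573) cross=27.025; C₋=(7.3596,-8.9928) cross=-27.025
  mode - wants cross < 0 → take C=(7.3596,-8.9928) (cross=-27.025)
ex = (C−B)/|BC| = (0.3381,-0.9411); ey = (0.9411,0.3381)
P = B + -0.76·ex + -2.65·ey = (1.2272,0.2373)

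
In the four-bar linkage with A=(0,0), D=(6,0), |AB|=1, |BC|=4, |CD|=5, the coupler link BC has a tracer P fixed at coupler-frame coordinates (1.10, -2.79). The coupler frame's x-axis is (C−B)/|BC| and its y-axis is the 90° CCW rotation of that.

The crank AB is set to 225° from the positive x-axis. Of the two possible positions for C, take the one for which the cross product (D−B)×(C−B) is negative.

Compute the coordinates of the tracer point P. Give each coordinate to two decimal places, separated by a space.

-1.73 -3.53

A=(0,0), D=(6.00,0)
B = A + 1.00·(cos225°, sin225°) = (-0.7071, -0.7071)
|BD| = 6.7443
circle(B,4.00) ∩ circle(D,5.00): a=2.7049, h=2.9468
  candidates: C₊=(1.6739,2.5070) cross=19.874; C₋=(2.2918,-3.3540) cross=-19.874
  mode - wants cross < 0 → take C=(2.2918,-3.3540) (cross=-19.874)
ex = (C−B)/|BC| = (0.7497,-0.6617); ey = (0.6617,0.7497)
P = B + 1.10·ex + -2.79·ey = (-1.7286,-3.5268)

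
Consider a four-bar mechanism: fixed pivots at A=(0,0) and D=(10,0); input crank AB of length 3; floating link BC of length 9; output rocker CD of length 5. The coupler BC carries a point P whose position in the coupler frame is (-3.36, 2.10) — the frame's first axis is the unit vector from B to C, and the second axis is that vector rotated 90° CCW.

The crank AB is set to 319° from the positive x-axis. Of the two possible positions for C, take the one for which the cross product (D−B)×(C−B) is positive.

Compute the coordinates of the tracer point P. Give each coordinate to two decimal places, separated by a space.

A=(0,0), D=(10.00,0)
B = A + 3.00·(cos319°, sin319°) = (2.2641, -1.9682)
|BD| = 7.9823
circle(B,9.00) ∩ circle(D,5.00): a=7.4989, h=4.9766
  candidates: C₊=(8.3045,4.7037) cross=39.725; C₋=(10.7586,-4.9421) cross=-39.725
  mode + wants cross > 0 → take C=(8.3045,4.7037) (cross=39.725)
ex = (C−B)/|BC| = (0.6711,0.7413); ey = (-0.7413,0.6711)
P = B + -3.36·ex + 2.10·ey = (-1.5477,-3.0496)

-1.55 -3.05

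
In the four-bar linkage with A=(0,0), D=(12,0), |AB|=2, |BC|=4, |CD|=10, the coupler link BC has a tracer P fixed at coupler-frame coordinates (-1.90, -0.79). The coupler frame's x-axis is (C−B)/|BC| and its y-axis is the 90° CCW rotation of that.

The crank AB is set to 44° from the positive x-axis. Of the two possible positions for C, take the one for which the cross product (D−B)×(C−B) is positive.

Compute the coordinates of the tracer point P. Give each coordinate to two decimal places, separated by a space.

A=(0,0), D=(12.00,0)
B = A + 2.00·(cos44°, sin44°) = (1.4387, 1.3893)
|BD| = 10.6523
circle(B,4.00) ∩ circle(D,10.00): a=1.3833, h=3.7532
  candidates: C₊=(3.2997,4.9300) cross=39.980; C₋=(2.3207,-2.5122) cross=-39.980
  mode + wants cross > 0 → take C=(3.2997,4.9300) (cross=39.980)
ex = (C−B)/|BC| = (0.4653,0.8852); ey = (-0.8852,0.4653)
P = B + -1.90·ex + -0.79·ey = (1.2540,-0.6601)

1.25 -0.66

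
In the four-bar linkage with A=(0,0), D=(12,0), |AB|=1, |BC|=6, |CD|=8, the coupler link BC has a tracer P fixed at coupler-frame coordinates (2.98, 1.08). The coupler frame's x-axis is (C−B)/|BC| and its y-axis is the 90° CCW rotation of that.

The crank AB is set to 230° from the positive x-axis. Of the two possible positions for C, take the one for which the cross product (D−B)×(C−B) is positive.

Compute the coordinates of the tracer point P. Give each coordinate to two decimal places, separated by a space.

1.27 1.76

A=(0,0), D=(12.00,0)
B = A + 1.00·(cos230°, sin230°) = (-0.6428, -0.7660)
|BD| = 12.6660
circle(B,6.00) ∩ circle(D,8.00): a=5.2277, h=2.9447
  candidates: C₊=(4.3972,2.4895) cross=37.298; C₋=(4.7534,-3.3892) cross=-37.298
  mode + wants cross > 0 → take C=(4.3972,2.4895) (cross=37.298)
ex = (C−B)/|BC| = (0.8400,0.5426); ey = (-0.5426,0.8400)
P = B + 2.98·ex + 1.08·ey = (1.2744,1.7581)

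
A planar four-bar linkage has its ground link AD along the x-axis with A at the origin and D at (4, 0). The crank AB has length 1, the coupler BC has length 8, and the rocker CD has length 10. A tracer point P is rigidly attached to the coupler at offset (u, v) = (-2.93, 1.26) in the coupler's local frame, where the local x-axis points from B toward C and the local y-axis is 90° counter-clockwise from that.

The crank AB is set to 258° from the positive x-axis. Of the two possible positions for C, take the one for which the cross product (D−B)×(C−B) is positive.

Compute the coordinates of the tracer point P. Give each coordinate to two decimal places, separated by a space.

0.03 -4.16

A=(0,0), D=(4.00,0)
B = A + 1.00·(cos258°, sin258°) = (-0.2079, -0.9781)
|BD| = 4.3201
circle(B,8.00) ∩ circle(D,10.00): a=-2.0065, h=7.7443
  candidates: C₊=(-3.9158,6.1107) cross=33.456; C₋=(-0.4089,-8.9756) cross=-33.456
  mode + wants cross > 0 → take C=(-3.9158,6.1107) (cross=33.456)
ex = (C−B)/|BC| = (-0.4635,0.8861); ey = (-0.8861,-0.4635)
P = B + -2.93·ex + 1.26·ey = (0.0336,-4.1584)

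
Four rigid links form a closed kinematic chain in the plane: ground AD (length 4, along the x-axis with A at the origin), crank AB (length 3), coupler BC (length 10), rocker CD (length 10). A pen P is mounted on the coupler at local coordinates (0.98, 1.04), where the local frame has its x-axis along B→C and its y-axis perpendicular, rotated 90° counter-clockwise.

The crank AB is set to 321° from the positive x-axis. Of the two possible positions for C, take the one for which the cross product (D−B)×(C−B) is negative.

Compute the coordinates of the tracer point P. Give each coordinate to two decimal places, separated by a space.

A=(0,0), D=(4.00,0)
B = A + 3.00·(cos321°, sin321°) = (2.3314, -1.8880)
|BD| = 2.5196
circle(B,10.00) ∩ circle(D,10.00): a=1.2598, h=9.9203
  candidates: C₊=(-4.2676,5.6255) cross=24.995; C₋=(10.5991,-7.5135) cross=-24.995
  mode - wants cross < 0 → take C=(10.5991,-7.5135) (cross=-24.995)
ex = (C−B)/|BC| = (0.8268,-0.5626); ey = (0.5626,0.8268)
P = B + 0.98·ex + 1.04·ey = (3.7267,-1.5794)

3.73 -1.58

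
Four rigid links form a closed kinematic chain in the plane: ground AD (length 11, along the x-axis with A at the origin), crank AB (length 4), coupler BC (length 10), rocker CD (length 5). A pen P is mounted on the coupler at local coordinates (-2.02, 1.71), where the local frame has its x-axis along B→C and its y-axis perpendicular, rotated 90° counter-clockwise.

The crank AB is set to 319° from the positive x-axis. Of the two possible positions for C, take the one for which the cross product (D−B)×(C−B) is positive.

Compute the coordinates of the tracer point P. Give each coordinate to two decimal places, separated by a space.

A=(0,0), D=(11.00,0)
B = A + 4.00·(cos319°, sin319°) = (3.0188, -2.6242)
|BD| = 8.4015
circle(B,10.00) ∩ circle(D,5.00): a=8.6642, h=4.9931
  candidates: C₊=(9.6900,4.8253) cross=41.950; C₋=(12.8092,-4.6612) cross=-41.950
  mode + wants cross > 0 → take C=(9.6900,4.8253) (cross=41.950)
ex = (C−B)/|BC| = (0.6671,0.7450); ey = (-0.7450,0.6671)
P = B + -2.02·ex + 1.71·ey = (0.3974,-2.9883)

0.40 -2.99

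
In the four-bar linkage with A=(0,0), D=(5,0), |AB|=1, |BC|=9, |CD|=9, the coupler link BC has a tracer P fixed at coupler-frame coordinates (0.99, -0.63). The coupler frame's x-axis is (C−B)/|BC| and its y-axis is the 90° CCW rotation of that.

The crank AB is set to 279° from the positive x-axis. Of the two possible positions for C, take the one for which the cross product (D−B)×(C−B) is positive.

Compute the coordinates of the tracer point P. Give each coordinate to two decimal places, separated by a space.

0.86 -0.05

A=(0,0), D=(5.00,0)
B = A + 1.00·(cos279°, sin279°) = (0.1564, -0.9877)
|BD| = 4.9432
circle(B,9.00) ∩ circle(D,9.00): a=2.4716, h=8.6540
  candidates: C₊=(0.8491,7.9856) cross=42.779; C₋=(4.3073,-8.9733) cross=-42.779
  mode + wants cross > 0 → take C=(0.8491,7.9856) (cross=42.779)
ex = (C−B)/|BC| = (0.0770,0.9970); ey = (-0.9970,0.0770)
P = B + 0.99·ex + -0.63·ey = (0.8608,-0.0491)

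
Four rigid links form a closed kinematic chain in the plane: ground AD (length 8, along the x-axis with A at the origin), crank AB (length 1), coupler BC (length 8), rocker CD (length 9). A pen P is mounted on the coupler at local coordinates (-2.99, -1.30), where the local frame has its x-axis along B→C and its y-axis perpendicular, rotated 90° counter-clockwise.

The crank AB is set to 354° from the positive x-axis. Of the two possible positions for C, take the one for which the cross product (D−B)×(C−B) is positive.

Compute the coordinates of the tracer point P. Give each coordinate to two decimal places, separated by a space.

A=(0,0), D=(8.00,0)
B = A + 1.00·(cos354°, sin354°) = (0.9945, -0.1045)
|BD| = 7.0063
circle(B,8.00) ∩ circle(D,9.00): a=2.2899, h=7.6653
  candidates: C₊=(3.1698,7.5940) cross=53.705; C₋=(3.3986,-7.7348) cross=-53.705
  mode + wants cross > 0 → take C=(3.1698,7.5940) (cross=53.705)
ex = (C−B)/|BC| = (0.2719,0.9623); ey = (-0.9623,0.2719)
P = B + -2.99·ex + -1.30·ey = (1.4325,-3.3354)

1.43 -3.34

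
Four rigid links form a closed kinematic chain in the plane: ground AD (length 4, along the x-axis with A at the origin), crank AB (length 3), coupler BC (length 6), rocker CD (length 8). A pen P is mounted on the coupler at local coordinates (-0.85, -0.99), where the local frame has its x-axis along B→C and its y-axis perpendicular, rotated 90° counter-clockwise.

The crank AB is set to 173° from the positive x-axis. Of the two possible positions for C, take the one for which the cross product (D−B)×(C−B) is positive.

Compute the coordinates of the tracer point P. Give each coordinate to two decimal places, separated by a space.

-2.29 -0.74

A=(0,0), D=(4.00,0)
B = A + 3.00·(cos173°, sin173°) = (-2.9776, 0.3656)
|BD| = 6.9872
circle(B,6.00) ∩ circle(D,8.00): a=1.4899, h=5.8121
  candidates: C₊=(-1.1856,6.0917) cross=40.610; C₋=(-1.7939,-5.5165) cross=-40.610
  mode + wants cross > 0 → take C=(-1.1856,6.0917) (cross=40.610)
ex = (C−B)/|BC| = (0.2987,0.9544); ey = (-0.9544,0.2987)
P = B + -0.85·ex + -0.99·ey = (-2.2867,-0.7413)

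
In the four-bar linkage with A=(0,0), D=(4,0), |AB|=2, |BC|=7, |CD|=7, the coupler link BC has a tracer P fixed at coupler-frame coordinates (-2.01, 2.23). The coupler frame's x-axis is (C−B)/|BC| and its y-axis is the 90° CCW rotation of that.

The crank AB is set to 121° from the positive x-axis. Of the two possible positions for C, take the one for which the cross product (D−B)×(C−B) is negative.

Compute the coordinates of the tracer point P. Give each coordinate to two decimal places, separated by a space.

1.07 3.86

A=(0,0), D=(4.00,0)
B = A + 2.00·(cos121°, sin121°) = (-1.0301, 1.7143)
|BD| = 5.3142
circle(B,7.00) ∩ circle(D,7.00): a=2.6571, h=6.4761
  candidates: C₊=(3.5741,6.9870) cross=34.415; C₋=(-0.6042,-5.2727) cross=-34.415
  mode - wants cross < 0 → take C=(-0.6042,-5.2727) (cross=-34.415)
ex = (C−B)/|BC| = (0.0608,-0.9981); ey = (0.9981,0.0608)
P = B + -2.01·ex + 2.23·ey = (1.0735,3.8563)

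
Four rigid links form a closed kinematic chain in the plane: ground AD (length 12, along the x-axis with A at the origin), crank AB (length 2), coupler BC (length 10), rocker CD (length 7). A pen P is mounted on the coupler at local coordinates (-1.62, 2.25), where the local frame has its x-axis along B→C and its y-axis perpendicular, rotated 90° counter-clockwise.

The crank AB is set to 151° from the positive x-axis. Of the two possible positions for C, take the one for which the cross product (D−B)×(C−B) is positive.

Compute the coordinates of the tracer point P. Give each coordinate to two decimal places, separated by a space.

A=(0,0), D=(12.00,0)
B = A + 2.00·(cos151°, sin151°) = (-1.7492, 0.9696)
|BD| = 13.7834
circle(B,10.00) ∩ circle(D,7.00): a=8.7417, h=4.8561
  candidates: C₊=(7.3125,5.1987) cross=66.934; C₋=(6.6292,-4.4894) cross=-66.934
  mode + wants cross > 0 → take C=(7.3125,5.1987) (cross=66.934)
ex = (C−B)/|BC| = (0.9062,0.4229); ey = (-0.4229,0.9062)
P = B + -1.62·ex + 2.25·ey = (-4.1688,2.3234)

-4.17 2.32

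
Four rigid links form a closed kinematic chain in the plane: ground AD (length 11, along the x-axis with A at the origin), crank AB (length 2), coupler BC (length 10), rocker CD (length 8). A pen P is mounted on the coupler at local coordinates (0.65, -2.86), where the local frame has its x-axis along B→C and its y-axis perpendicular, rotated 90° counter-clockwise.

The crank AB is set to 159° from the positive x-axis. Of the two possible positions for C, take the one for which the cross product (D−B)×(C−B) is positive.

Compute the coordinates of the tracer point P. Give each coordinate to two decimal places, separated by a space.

0.31 -1.25

A=(0,0), D=(11.00,0)
B = A + 2.00·(cos159°, sin159°) = (-1.8672, 0.7167)
|BD| = 12.8871
circle(B,10.00) ∩ circle(D,8.00): a=7.8403, h=6.2072
  candidates: C₊=(6.3062,6.4783) cross=79.993; C₋=(5.6158,-5.9169) cross=-79.993
  mode + wants cross > 0 → take C=(6.3062,6.4783) (cross=79.993)
ex = (C−B)/|BC| = (0.8173,0.5762); ey = (-0.5762,0.8173)
P = B + 0.65·ex + -2.86·ey = (0.3119,-1.2464)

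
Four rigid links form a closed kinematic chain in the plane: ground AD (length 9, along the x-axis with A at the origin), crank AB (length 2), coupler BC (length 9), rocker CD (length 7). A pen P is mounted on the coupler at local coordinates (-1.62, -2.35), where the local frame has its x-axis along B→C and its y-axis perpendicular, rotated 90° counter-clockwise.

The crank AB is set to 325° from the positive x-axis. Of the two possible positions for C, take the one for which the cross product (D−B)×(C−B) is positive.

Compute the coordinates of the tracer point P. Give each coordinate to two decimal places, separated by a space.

2.78 -3.76

A=(0,0), D=(9.00,0)
B = A + 2.00·(cos325°, sin325°) = (1.6383, -1.1472)
|BD| = 7.4505
circle(B,9.00) ∩ circle(D,7.00): a=5.8728, h=6.8199
  candidates: C₊=(6.3910,6.4956) cross=50.812; C₋=(8.4911,-6.9815) cross=-50.812
  mode + wants cross > 0 → take C=(6.3910,6.4956) (cross=50.812)
ex = (C−B)/|BC| = (0.5281,0.8492); ey = (-0.8492,0.5281)
P = B + -1.62·ex + -2.35·ey = (2.7784,-3.7638)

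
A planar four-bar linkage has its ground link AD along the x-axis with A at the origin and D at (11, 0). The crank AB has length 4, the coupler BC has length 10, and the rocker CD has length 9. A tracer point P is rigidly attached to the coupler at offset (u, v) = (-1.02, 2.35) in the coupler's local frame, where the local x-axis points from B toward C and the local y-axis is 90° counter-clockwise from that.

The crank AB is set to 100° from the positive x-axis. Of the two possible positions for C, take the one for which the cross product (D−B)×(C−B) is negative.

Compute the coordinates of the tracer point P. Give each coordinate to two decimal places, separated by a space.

A=(0,0), D=(11.00,0)
B = A + 4.00·(cos100°, sin100°) = (-0.6946, 3.9392)
|BD| = 12.3402
circle(B,10.00) ∩ circle(D,9.00): a=6.9400, h=7.1998
  candidates: C₊=(8.1806,8.5470) cross=88.847; C₋=(3.5840,-5.0992) cross=-88.847
  mode - wants cross < 0 → take C=(3.5840,-5.0992) (cross=-88.847)
ex = (C−B)/|BC| = (0.4279,-0.9038); ey = (0.9038,0.4279)
P = B + -1.02·ex + 2.35·ey = (0.9930,5.8666)

0.99 5.87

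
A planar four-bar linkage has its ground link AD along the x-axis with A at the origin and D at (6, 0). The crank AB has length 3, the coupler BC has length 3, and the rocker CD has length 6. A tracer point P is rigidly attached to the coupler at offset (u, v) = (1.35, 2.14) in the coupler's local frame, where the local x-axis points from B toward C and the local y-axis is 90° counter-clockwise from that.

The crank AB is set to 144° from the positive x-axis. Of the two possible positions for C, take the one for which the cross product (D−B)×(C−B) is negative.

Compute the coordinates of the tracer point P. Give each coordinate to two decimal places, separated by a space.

-0.08 2.70

A=(0,0), D=(6.00,0)
B = A + 3.00·(cos144°, sin144°) = (-2.4271, 1.7634)
|BD| = 8.6096
circle(B,3.00) ∩ circle(D,6.00): a=2.7368, h=1.2289
  candidates: C₊=(0.5034,2.4057) cross=10.580; C₋=(-0.0000,-0.0000) cross=-10.580
  mode - wants cross < 0 → take C=(-0.0000,-0.0000) (cross=-10.580)
ex = (C−B)/|BC| = (0.8090,-0.5878); ey = (0.5878,0.8090)
P = B + 1.35·ex + 2.14·ey = (-0.0770,2.7011)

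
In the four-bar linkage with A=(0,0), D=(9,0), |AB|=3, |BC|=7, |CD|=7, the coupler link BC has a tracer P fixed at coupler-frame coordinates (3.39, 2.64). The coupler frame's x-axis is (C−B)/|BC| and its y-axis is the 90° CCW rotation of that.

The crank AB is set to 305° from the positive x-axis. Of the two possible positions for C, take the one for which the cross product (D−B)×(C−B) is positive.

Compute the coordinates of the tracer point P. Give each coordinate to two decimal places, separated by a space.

0.02 1.49

A=(0,0), D=(9.00,0)
B = A + 3.00·(cos305°, sin305°) = (1.7207, -2.4575)
|BD| = 7.6829
circle(B,7.00) ∩ circle(D,7.00): a=3.8414, h=5.8518
  candidates: C₊=(3.4886,4.3156) cross=44.959; C₋=(7.2321,-6.7731) cross=-44.959
  mode + wants cross > 0 → take C=(3.4886,4.3156) (cross=44.959)
ex = (C−B)/|BC| = (0.2526,0.9676); ey = (-0.9676,0.2526)
P = B + 3.39·ex + 2.64·ey = (0.0225,1.4894)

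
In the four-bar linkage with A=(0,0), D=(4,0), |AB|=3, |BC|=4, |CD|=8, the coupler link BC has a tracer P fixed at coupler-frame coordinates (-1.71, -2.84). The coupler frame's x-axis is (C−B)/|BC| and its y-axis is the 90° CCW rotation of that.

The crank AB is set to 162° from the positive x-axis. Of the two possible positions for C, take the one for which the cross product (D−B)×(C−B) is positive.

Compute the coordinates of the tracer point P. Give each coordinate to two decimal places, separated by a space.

-0.26 -1.14

A=(0,0), D=(4.00,0)
B = A + 3.00·(cos162°, sin162°) = (-2.8532, 0.9271)
|BD| = 6.9156
circle(B,4.00) ∩ circle(D,8.00): a=-0.0126, h=4.0000
  candidates: C₊=(-2.3295,4.8926) cross=27.662; C₋=(-3.4019,-3.0351) cross=-27.662
  mode + wants cross > 0 → take C=(-2.3295,4.8926) (cross=27.662)
ex = (C−B)/|BC| = (0.1309,0.9914); ey = (-0.9914,0.1309)
P = B + -1.71·ex + -2.84·ey = (-0.2615,-1.1401)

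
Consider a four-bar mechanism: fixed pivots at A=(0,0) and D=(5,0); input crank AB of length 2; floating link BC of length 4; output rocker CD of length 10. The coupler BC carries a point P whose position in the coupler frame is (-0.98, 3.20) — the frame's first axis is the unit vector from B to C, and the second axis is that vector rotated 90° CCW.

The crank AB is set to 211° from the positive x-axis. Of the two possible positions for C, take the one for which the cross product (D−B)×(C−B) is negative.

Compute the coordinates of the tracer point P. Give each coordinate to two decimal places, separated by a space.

A=(0,0), D=(5.00,0)
B = A + 2.00·(cos211°, sin211°) = (-1.7143, -1.0301)
|BD| = 6.7929
circle(B,4.00) ∩ circle(D,10.00): a=-2.7865, h=2.8698
  candidates: C₊=(-4.9038,1.3839) cross=19.494; C₋=(-4.0334,-4.2892) cross=-19.494
  mode - wants cross < 0 → take C=(-4.0334,-4.2892) (cross=-19.494)
ex = (C−B)/|BC| = (-0.5798,-0.8148); ey = (0.8148,-0.5798)
P = B + -0.98·ex + 3.20·ey = (1.4611,-2.0869)

1.46 -2.09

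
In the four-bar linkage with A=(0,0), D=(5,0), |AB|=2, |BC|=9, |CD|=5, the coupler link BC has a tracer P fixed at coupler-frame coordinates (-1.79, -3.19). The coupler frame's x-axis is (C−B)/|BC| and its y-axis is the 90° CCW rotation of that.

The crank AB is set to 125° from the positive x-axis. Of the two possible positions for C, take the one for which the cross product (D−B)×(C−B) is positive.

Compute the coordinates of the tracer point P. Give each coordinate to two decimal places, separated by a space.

-1.88 -1.94

A=(0,0), D=(5.00,0)
B = A + 2.00·(cos125°, sin125°) = (-1.1472, 1.6383)
|BD| = 6.3617
circle(B,9.00) ∩ circle(D,5.00): a=7.5822, h=4.8488
  candidates: C₊=(7.4280,4.3709) cross=30.846; C₋=(4.9306,-4.9995) cross=-30.846
  mode + wants cross > 0 → take C=(7.4280,4.3709) (cross=30.846)
ex = (C−B)/|BC| = (0.9528,0.3036); ey = (-0.3036,0.9528)
P = B + -1.79·ex + -3.19·ey = (-1.8841,-1.9446)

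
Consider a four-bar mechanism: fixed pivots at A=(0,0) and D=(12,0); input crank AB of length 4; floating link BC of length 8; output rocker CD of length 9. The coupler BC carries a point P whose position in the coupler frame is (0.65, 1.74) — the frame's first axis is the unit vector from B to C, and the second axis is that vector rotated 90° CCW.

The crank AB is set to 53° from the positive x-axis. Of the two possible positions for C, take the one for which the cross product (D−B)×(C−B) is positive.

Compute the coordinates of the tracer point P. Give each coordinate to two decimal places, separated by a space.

A=(0,0), D=(12.00,0)
B = A + 4.00·(cos53°, sin53°) = (2.4073, 3.1945)
|BD| = 10.1107
circle(B,8.00) ∩ circle(D,9.00): a=4.2146, h=6.7998
  candidates: C₊=(8.5544,8.3143) cross=68.750; C₋=(4.2576,-4.5885) cross=-68.750
  mode + wants cross > 0 → take C=(8.5544,8.3143) (cross=68.750)
ex = (C−B)/|BC| = (0.7684,0.6400); ey = (-0.6400,0.7684)
P = B + 0.65·ex + 1.74·ey = (1.7932,4.9475)

1.79 4.95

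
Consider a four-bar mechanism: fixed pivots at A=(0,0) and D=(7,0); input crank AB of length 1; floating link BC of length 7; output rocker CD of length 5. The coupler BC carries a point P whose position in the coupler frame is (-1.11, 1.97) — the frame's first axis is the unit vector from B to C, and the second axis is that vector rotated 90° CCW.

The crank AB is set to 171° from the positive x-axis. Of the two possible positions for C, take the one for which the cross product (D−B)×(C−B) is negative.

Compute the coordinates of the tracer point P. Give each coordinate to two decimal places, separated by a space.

A=(0,0), D=(7.00,0)
B = A + 1.00·(cos171°, sin171°) = (-0.9877, 0.1564)
|BD| = 7.9892
circle(B,7.00) ∩ circle(D,5.00): a=5.4966, h=4.3344
  candidates: C₊=(4.5928,4.3824) cross=34.628; C₋=(4.4230,-4.2848) cross=-34.628
  mode - wants cross < 0 → take C=(4.4230,-4.2848) (cross=-34.628)
ex = (C−B)/|BC| = (0.7730,-0.6345); ey = (0.6345,0.7730)
P = B + -1.11·ex + 1.97·ey = (-0.5958,2.3834)

-0.60 2.38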